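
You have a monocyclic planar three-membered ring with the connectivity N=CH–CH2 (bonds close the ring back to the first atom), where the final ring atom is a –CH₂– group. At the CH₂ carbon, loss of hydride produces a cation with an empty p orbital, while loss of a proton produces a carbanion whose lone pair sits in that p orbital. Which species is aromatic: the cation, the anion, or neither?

In either ion the ring is fully conjugated: every atom, including the new sp² carbon, supplies a p orbital.
Cation: 1 × 2 + 0 = 2 π electrons → 4(0)+2, aromatic.
Anion: 1 × 2 + 2 = 4 π electrons → 4(1), antiaromatic.

The cation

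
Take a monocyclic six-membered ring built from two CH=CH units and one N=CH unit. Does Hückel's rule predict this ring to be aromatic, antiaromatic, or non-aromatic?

All ring atoms are sp² and supply a p orbital to the ring (the double-bond atoms are sp², each contributing one p electron; each sp² =N– keeps its lone pair in-plane and puts one electron into the π system); the conjugation is uninterrupted.
Tallying contributions gives 3 × 2 = 6 from the 3 double-bond units.
Since 6 = 4·1 + 2, the ring meets the 4n+2 criterion.

Aromatic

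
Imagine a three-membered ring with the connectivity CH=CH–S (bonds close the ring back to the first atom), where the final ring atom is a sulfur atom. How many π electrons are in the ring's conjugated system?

Every ring atom contributes a p orbital perpendicular to the ring (the double-bond atoms are sp², each contributing one p electron; the sulfur donates one lone pair from its p orbital), so the π system is cyclic and fully conjugated.
Adding the contributions, 1 × 2 = 2 from the double-bond unit + 2 from the S atom = 4.

4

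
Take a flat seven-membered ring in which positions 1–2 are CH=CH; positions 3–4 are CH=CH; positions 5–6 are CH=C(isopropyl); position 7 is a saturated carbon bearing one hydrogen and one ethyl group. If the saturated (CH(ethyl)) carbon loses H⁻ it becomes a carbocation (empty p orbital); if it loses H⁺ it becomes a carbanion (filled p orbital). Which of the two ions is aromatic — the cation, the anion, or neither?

Once that carbon is sp², every ring atom has a p orbital and both ions are fully conjugated.
Cation: 3 × 2 + 0 = 6 π electrons → 4(1)+2, aromatic.
Anion: 3 × 2 + 2 = 8 π electrons → 4(2), antiaromatic.

The cation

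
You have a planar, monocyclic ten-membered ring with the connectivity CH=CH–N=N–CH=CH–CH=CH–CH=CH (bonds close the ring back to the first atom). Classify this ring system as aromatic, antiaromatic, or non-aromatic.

Aromatic

Every ring atom contributes a p orbital perpendicular to the ring (the double-bond atoms are sp², each contributing one p electron; each =N– nitrogen is pyridine-type (lone pair in the sp² plane, one electron in the p orbital)), so the π system is cyclic and fully conjugated.
π-electron count: 5 × 2 = 10 from the 5 double-bond units.
That gives a 4n+2 count (10, n = 2).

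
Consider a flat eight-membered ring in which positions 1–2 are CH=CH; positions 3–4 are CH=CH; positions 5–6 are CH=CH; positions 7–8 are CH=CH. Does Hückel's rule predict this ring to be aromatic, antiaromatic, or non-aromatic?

Antiaromatic

The p orbitals form a continuous loop: each doubly-bonded ring atom is sp² with one p-orbital electron. The ring is fully conjugated.
Adding the contributions, 4 × 2 = 8 from the 4 double-bond units.
A 4n π count (8, n = 2) in a planar conjugated ring means antiaromatic.
This is cyclooctatetraene.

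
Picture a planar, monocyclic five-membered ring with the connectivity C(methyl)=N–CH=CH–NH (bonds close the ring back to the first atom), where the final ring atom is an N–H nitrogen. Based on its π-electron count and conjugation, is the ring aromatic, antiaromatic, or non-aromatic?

Aromatic

The p orbitals form a continuous loop: the double-bond atoms are sp², each contributing one p electron; each sp² =N– keeps its lone pair in-plane and puts one electron into the π system; the pyrrole-type nitrogen donates its lone pair from the p orbital. The ring is fully conjugated.
Adding the contributions, 2 × 2 = 4 from the double-bond units + 2 from the NH atom = 6.
Since 6 = 4·1 + 2, the ring meets the 4n+2 criterion.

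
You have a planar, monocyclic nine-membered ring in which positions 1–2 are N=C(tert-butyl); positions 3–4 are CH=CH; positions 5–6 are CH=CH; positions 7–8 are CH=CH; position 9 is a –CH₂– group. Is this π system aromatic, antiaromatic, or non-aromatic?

Because the tetrahedral CH₂ carbon is sp³ and has no p orbital in the ring π system at the CH2 position, the π system cannot extend all the way around the ring.
Hückel's rule only applies to fully conjugated rings, so this one is simply non-aromatic.

Non-aromatic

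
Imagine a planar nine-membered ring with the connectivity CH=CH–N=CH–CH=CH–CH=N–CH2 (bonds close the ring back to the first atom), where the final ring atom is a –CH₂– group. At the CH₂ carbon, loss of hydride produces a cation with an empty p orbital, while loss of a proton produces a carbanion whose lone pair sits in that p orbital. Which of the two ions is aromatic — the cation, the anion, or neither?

Once that carbon is sp², every ring atom has a p orbital and both ions are fully conjugated.
Cation: 4 × 2 + 0 = 8 π electrons → 4(2), antiaromatic.
Anion: 4 × 2 + 2 = 10 π electrons → 4(2)+2, aromatic.

The anion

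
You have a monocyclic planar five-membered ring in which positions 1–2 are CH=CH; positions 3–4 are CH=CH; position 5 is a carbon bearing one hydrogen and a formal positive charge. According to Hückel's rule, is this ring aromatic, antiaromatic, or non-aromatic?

The p orbitals form a continuous loop: each doubly-bonded ring atom is sp² with one p-orbital electron; the carbocation has an empty p orbital. The ring is fully conjugated.
Adding the contributions, 2 × 2 = 4 from the double-bond units + 0 from the CH(+) atom = 4.
4 is a 4n count (n = 1), so the planar conjugated ring is antiaromatic.
This is the cyclopentadienyl cation.

Antiaromatic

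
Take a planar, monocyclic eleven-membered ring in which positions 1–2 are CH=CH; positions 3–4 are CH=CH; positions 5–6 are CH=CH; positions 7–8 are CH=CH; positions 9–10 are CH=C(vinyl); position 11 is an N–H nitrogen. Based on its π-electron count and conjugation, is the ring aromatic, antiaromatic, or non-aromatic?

Check conjugation: every atom in a ring double bond is sp² and brings one electron to the p orbital; the pyrrole-type nitrogen donates its lone pair from the p orbital — every position has a p orbital, so the cyclic π system is continuous.
Counting π electrons: 5 × 2 = 10 from the double-bond units + 2 from the NH atom = 12.
12 is a 4n count (n = 3), so the planar conjugated ring is antiaromatic.

Antiaromatic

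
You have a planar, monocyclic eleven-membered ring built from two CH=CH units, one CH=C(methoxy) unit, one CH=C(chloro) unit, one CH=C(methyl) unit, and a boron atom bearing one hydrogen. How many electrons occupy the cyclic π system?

10

Every ring atom contributes a p orbital perpendicular to the ring (each doubly-bonded ring atom is sp² with one p-orbital electron; the boron has an empty p orbital), so the π system is cyclic and fully conjugated.
π-electron count: 5 × 2 = 10 from the double-bond units + 0 from the BH atom = 10.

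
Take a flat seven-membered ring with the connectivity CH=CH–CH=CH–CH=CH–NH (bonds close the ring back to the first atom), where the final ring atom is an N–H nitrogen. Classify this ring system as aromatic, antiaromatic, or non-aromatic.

The p orbitals form a continuous loop: each doubly-bonded ring atom is sp² with one p-orbital electron; the pyrrole-type nitrogen donates its lone pair from the p orbital. The ring is fully conjugated.
π-electron count: 3 × 2 = 6 from the double-bond units + 2 from the NH atom = 8.
A 4n π count (8, n = 2) in a planar conjugated ring means antiaromatic.

Antiaromatic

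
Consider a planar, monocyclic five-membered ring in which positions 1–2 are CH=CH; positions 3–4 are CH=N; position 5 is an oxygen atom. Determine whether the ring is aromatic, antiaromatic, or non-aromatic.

All ring atoms are sp² and supply a p orbital to the ring (every atom in a ring double bond is sp² and brings one electron to the p orbital; the doubly-bonded nitrogens are pyridine-type — their lone pairs lie in the ring plane, leaving one electron in the p orbital; the oxygen donates one lone pair from its p orbital); the conjugation is uninterrupted.
π-electron count: 2 × 2 = 4 from the double-bond units + 2 from the O atom = 6.
6 = 4(1) + 2, which satisfies Hückel's 4n+2 rule.

Aromatic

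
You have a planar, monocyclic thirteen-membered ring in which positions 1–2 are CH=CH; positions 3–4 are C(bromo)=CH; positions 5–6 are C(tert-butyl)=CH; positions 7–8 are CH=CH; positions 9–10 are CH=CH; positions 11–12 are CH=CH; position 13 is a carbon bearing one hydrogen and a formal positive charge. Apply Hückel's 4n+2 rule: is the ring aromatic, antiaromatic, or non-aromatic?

Antiaromatic

All ring atoms are sp² and supply a p orbital to the ring (each doubly-bonded ring atom is sp² with one p-orbital electron; the carbocation has an empty p orbital); the conjugation is uninterrupted.
π-electron count: 6 × 2 = 12 from the double-bond units + 0 from the CH(+) atom = 12.
12 = 4(3); a planar, fully conjugated 4n system is antiaromatic.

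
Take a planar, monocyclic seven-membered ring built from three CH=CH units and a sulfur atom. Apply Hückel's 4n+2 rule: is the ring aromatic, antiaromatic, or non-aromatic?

Antiaromatic

All ring atoms are sp² and supply a p orbital to the ring (the double-bond atoms are sp², each contributing one p electron; the sulfur donates one lone pair from its p orbital); the conjugation is uninterrupted.
Counting π electrons: 3 × 2 = 6 from the double-bond units + 2 from the S atom = 8.
With 8 = 4·2 π electrons, Hückel's rule classifies the planar ring as antiaromatic.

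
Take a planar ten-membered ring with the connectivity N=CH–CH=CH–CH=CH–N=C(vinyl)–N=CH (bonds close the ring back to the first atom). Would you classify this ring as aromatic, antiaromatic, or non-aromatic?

Every ring atom contributes a p orbital perpendicular to the ring (the double-bond atoms are sp², each contributing one p electron; each sp² =N– keeps its lone pair in-plane and puts one electron into the π system), so the π system is cyclic and fully conjugated.
Adding the contributions, 5 × 2 = 10 from the 5 double-bond units.
Since 10 = 4·2 + 2, the ring meets the 4n+2 criterion.

Aromatic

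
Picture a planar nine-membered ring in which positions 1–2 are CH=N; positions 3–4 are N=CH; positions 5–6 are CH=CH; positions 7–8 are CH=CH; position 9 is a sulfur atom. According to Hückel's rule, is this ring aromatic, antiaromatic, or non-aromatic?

The p orbitals form a continuous loop: the double-bond atoms are sp², each contributing one p electron; the doubly-bonded nitrogens are pyridine-type — their lone pairs lie in the ring plane, leaving one electron in the p orbital; the sulfur donates one lone pair from its p orbital. The ring is fully conjugated.
Counting π electrons: 4 × 2 = 8 from the double-bond units + 2 from the S atom = 10.
10 = 4(2) + 2, which satisfies Hückel's 4n+2 rule.

Aromatic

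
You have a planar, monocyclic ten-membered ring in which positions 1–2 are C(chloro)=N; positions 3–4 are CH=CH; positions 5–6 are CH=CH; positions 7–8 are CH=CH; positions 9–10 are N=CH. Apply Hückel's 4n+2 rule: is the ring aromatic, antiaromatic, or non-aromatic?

Aromatic

All ring atoms are sp² and supply a p orbital to the ring (each doubly-bonded ring atom is sp² with one p-orbital electron; each =N– nitrogen is pyridine-type (lone pair in the sp² plane, one electron in the p orbital)); the conjugation is uninterrupted.
Counting π electrons: 5 × 2 = 10 from the 5 double-bond units.
That gives a 4n+2 count (10, n = 2).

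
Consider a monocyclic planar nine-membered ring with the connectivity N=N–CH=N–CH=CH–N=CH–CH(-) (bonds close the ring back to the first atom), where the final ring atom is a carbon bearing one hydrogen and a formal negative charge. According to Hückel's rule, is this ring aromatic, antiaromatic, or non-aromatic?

Aromatic

All ring atoms are sp² and supply a p orbital to the ring (each doubly-bonded ring atom is sp² with one p-orbital electron; the doubly-bonded nitrogens are pyridine-type — their lone pairs lie in the ring plane, leaving one electron in the p orbital; the carbanion's lone pair occupies the p orbital); the conjugation is uninterrupted.
Counting π electrons: 4 × 2 = 8 from the double-bond units + 2 from the CH(-) atom = 10.
Since 10 = 4·2 + 2, the ring meets the 4n+2 criterion.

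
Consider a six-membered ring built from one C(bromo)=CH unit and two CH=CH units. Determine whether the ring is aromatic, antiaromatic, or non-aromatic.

Aromatic

Every ring atom contributes a p orbital perpendicular to the ring (every atom in a ring double bond is sp² and brings one electron to the p orbital), so the π system is cyclic and fully conjugated.
Adding the contributions, 3 × 2 = 6 from the 3 double-bond units.
With 6 π electrons (n = 1), the Hückel 4n+2 condition holds.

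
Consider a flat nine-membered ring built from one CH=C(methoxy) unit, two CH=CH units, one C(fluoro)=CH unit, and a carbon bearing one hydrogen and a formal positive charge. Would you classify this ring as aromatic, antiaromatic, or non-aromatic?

Antiaromatic

The p orbitals form a continuous loop: every atom in a ring double bond is sp² and brings one electron to the p orbital; the carbocation has an empty p orbital. The ring is fully conjugated.
Adding the contributions, 4 × 2 = 8 from the double-bond units + 0 from the CH(+) atom = 8.
8 = 4(2); a planar, fully conjugated 4n system is antiaromatic.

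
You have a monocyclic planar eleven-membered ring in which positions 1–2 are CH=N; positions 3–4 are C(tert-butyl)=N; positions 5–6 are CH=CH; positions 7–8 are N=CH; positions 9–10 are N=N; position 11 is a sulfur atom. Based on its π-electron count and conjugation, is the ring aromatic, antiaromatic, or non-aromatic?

Antiaromatic

Every ring atom contributes a p orbital perpendicular to the ring (each doubly-bonded ring atom is sp² with one p-orbital electron; the doubly-bonded nitrogens are pyridine-type — their lone pairs lie in the ring plane, leaving one electron in the p orbital; the sulfur donates one lone pair from its p orbital), so the π system is cyclic and fully conjugated.
Tallying contributions gives 5 × 2 = 10 from the double-bond units + 2 from the S atom = 12.
12 = 4(3); a planar, fully conjugated 4n system is antiaromatic.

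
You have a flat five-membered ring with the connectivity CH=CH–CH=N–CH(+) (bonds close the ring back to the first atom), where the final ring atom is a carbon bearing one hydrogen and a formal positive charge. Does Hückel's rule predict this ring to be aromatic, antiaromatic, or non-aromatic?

Antiaromatic

The p orbitals form a continuous loop: the double-bond atoms are sp², each contributing one p electron; each =N– nitrogen is pyridine-type (lone pair in the sp² plane, one electron in the p orbital); the carbocation has an empty p orbital. The ring is fully conjugated.
π-electron count: 2 × 2 = 4 from the double-bond units + 0 from the CH(+) atom = 4.
4 = 4(1); a planar, fully conjugated 4n system is antiaromatic.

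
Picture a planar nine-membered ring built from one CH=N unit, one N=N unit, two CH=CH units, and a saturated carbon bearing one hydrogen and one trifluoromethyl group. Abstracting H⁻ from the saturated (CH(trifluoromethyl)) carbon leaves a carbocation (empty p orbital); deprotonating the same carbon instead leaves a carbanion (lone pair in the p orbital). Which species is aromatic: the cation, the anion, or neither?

The anion

In both ions every ring atom is sp² and contributes a p orbital, so both rings are fully conjugated.
Cation: 4 × 2 + 0 = 8 π electrons → 4(2), antiaromatic.
Anion: 4 × 2 + 2 = 10 π electrons → 4(2)+2, aromatic.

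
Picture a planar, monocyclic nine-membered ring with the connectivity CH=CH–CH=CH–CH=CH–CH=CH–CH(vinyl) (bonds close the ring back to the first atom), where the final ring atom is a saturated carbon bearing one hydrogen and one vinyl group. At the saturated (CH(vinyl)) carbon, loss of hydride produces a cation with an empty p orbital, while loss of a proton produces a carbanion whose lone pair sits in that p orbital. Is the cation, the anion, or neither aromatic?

The anion

Both ions have a continuous loop of p orbitals — each ring atom is sp².
Cation: 4 × 2 + 0 = 8 π electrons → 4(2), antiaromatic.
Anion: 4 × 2 + 2 = 10 π electrons → 4(2)+2, aromatic.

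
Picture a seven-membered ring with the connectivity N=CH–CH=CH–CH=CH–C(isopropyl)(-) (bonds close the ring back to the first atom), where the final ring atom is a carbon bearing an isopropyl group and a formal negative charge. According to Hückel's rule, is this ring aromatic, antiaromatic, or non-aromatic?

All ring atoms are sp² and supply a p orbital to the ring (every atom in a ring double bond is sp² and brings one electron to the p orbital; each =N– nitrogen is pyridine-type (lone pair in the sp² plane, one electron in the p orbital); the carbanion's lone pair occupies the p orbital); the conjugation is uninterrupted.
Adding the contributions, 3 × 2 = 6 from the double-bond units + 2 from the C(isopropyl)(-) atom = 8.
A 4n π count (8, n = 2) in a planar conjugated ring means antiaromatic.

Antiaromatic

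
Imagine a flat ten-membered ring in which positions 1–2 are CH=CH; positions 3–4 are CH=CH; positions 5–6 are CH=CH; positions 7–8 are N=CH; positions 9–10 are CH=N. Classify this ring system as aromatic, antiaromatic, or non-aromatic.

Aromatic

Check conjugation: every atom in a ring double bond is sp² and brings one electron to the p orbital; each sp² =N– keeps its lone pair in-plane and puts one electron into the π system — every position has a p orbital, so the cyclic π system is continuous.
Counting π electrons: 5 × 2 = 10 from the 5 double-bond units.
That gives a 4n+2 count (10, n = 2).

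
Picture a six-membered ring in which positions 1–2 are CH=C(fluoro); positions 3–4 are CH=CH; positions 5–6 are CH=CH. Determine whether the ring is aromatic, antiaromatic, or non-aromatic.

Aromatic

The p orbitals form a continuous loop: every atom in a ring double bond is sp² and brings one electron to the p orbital. The ring is fully conjugated.
Tallying contributions gives 3 × 2 = 6 from the 3 double-bond units.
6 = 4(1) + 2, which satisfies Hückel's 4n+2 rule.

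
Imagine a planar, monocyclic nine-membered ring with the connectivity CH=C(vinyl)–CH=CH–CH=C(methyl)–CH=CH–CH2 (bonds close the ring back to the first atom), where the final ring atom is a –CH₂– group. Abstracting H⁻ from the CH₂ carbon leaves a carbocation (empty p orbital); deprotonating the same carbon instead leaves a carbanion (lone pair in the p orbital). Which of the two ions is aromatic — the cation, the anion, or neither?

The anion

Once that carbon is sp², every ring atom has a p orbital and both ions are fully conjugated.
Cation: 4 × 2 + 0 = 8 π electrons → 4(2), antiaromatic.
Anion: 4 × 2 + 2 = 10 π electrons → 4(2)+2, aromatic.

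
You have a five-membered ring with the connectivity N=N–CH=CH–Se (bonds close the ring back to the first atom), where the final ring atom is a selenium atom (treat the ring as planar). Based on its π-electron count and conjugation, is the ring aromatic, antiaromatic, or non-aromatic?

Aromatic

The p orbitals form a continuous loop: every atom in a ring double bond is sp² and brings one electron to the p orbital; each =N– nitrogen is pyridine-type (lone pair in the sp² plane, one electron in the p orbital); the selenium donates one lone pair from its p orbital. The ring is fully conjugated.
Counting π electrons: 2 × 2 = 4 from the double-bond units + 2 from the Se atom = 6.
6 = 4(1) + 2, which satisfies Hückel's 4n+2 rule.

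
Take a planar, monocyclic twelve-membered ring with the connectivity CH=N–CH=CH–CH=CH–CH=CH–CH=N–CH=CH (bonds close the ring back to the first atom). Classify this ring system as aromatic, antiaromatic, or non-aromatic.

Antiaromatic

Every ring atom contributes a p orbital perpendicular to the ring (each doubly-bonded ring atom is sp² with one p-orbital electron; each =N– nitrogen is pyridine-type (lone pair in the sp² plane, one electron in the p orbital)), so the π system is cyclic and fully conjugated.
Counting π electrons: 6 × 2 = 12 from the 6 double-bond units.
With 12 = 4·3 π electrons, Hückel's rule classifies the planar ring as antiaromatic.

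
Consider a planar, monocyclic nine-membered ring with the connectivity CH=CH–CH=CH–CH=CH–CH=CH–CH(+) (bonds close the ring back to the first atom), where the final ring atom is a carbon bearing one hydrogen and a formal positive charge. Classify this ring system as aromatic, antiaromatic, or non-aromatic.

Antiaromatic

The p orbitals form a continuous loop: each doubly-bonded ring atom is sp² with one p-orbital electron; the carbocation has an empty p orbital. The ring is fully conjugated.
Adding the contributions, 4 × 2 = 8 from the double-bond units + 0 from the CH(+) atom = 8.
With 8 = 4·2 π electrons, Hückel's rule classifies the planar ring as antiaromatic.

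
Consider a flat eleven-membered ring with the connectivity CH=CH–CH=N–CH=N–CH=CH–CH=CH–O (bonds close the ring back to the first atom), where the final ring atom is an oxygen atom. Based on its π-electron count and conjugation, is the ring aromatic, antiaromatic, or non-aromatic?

Antiaromatic

Every ring atom contributes a p orbital perpendicular to the ring (each doubly-bonded ring atom is sp² with one p-orbital electron; the doubly-bonded nitrogens are pyridine-type — their lone pairs lie in the ring plane, leaving one electron in the p orbital; the oxygen donates one lone pair from its p orbital), so the π system is cyclic and fully conjugated.
Counting π electrons: 5 × 2 = 10 from the double-bond units + 2 from the O atom = 12.
12 is a 4n count (n = 3), so the planar conjugated ring is antiaromatic.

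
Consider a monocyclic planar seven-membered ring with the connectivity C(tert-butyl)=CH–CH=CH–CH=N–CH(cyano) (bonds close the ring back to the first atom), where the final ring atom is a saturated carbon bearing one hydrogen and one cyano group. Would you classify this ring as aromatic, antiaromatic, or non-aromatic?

Non-aromatic

The CH(cyano) carbon is saturated: that saturated carbon is sp³ and has no p orbital in the ring π system. Conjugation is not continuous around the ring.
Without a continuous loop of overlapping p orbitals the Hückel electron count never comes into play.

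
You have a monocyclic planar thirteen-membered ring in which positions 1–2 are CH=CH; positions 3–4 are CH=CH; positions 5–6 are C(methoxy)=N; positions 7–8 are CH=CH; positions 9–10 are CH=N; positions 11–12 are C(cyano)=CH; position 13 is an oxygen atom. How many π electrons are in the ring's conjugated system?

14

The p orbitals form a continuous loop: each doubly-bonded ring atom is sp² with one p-orbital electron; the doubly-bonded nitrogens are pyridine-type — their lone pairs lie in the ring plane, leaving one electron in the p orbital; the oxygen donates one lone pair from its p orbital. The ring is fully conjugated.
Tallying contributions gives 6 × 2 = 12 from the double-bond units + 2 from the O atom = 14.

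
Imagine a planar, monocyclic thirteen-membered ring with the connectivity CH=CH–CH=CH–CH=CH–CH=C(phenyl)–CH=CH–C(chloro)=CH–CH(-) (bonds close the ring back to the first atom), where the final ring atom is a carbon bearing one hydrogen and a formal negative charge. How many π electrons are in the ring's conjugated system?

The p orbitals form a continuous loop: every atom in a ring double bond is sp² and brings one electron to the p orbital; the carbanion's lone pair occupies the p orbital. The ring is fully conjugated.
Counting π electrons: 6 × 2 = 12 from the double-bond units + 2 from the CH(-) atom = 14.

14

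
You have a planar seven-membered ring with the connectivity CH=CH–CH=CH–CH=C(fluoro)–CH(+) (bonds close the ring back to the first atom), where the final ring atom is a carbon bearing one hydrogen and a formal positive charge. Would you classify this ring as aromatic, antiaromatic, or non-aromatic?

All ring atoms are sp² and supply a p orbital to the ring (every atom in a ring double bond is sp² and brings one electron to the p orbital; the carbocation has an empty p orbital); the conjugation is uninterrupted.
Tallying contributions gives 3 × 2 = 6 from the double-bond units + 0 from the CH(+) atom = 6.
That gives a 4n+2 count (6, n = 1).

Aromatic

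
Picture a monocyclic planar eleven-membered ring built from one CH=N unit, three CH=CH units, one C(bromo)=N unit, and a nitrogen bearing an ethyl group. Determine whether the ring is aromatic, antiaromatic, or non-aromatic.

Antiaromatic

Every ring atom contributes a p orbital perpendicular to the ring (the double-bond atoms are sp², each contributing one p electron; each =N– nitrogen is pyridine-type (lone pair in the sp² plane, one electron in the p orbital); the pyrrole-type nitrogen donates its lone pair from the p orbital), so the π system is cyclic and fully conjugated.
Counting π electrons: 5 × 2 = 10 from the double-bond units + 2 from the N(ethyl) atom = 12.
12 is a 4n count (n = 3), so the planar conjugated ring is antiaromatic.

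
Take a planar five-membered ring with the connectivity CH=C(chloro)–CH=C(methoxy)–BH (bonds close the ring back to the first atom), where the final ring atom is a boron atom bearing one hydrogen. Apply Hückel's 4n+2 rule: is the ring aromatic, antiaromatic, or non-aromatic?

Every ring atom contributes a p orbital perpendicular to the ring (the double-bond atoms are sp², each contributing one p electron; the boron has an empty p orbital), so the π system is cyclic and fully conjugated.
π-electron count: 2 × 2 = 4 from the double-bond units + 0 from the BH atom = 4.
With 4 = 4·1 π electrons, Hückel's rule classifies the planar ring as antiaromatic.

Antiaromatic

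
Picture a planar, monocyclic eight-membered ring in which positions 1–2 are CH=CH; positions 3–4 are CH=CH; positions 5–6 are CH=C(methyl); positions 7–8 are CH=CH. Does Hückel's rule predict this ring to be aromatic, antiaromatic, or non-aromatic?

Check conjugation: the double-bond atoms are sp², each contributing one p electron — every position has a p orbital, so the cyclic π system is continuous.
Adding the contributions, 4 × 2 = 8 from the 4 double-bond units.
8 = 4(2); a planar, fully conjugated 4n system is antiaromatic.

Antiaromatic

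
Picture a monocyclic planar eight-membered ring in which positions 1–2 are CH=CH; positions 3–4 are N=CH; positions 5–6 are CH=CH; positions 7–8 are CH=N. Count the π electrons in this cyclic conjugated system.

8

Every ring atom contributes a p orbital perpendicular to the ring (every atom in a ring double bond is sp² and brings one electron to the p orbital; the doubly-bonded nitrogens are pyridine-type — their lone pairs lie in the ring plane, leaving one electron in the p orbital), so the π system is cyclic and fully conjugated.
Counting π electrons: 4 × 2 = 8 from the 4 double-bond units.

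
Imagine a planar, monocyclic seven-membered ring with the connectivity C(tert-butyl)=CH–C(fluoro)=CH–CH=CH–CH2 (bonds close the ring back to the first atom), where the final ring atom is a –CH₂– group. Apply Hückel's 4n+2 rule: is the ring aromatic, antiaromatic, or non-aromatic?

Non-aromatic

Because the tetrahedral CH₂ carbon is sp³ and has no p orbital in the ring π system at the CH2 position, the π system cannot extend all the way around the ring.
A ring that is not fully conjugated cannot be aromatic or antiaromatic regardless of its π-electron count.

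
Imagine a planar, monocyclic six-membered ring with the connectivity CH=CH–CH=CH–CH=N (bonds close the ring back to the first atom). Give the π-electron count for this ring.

All ring atoms are sp² and supply a p orbital to the ring (the double-bond atoms are sp², each contributing one p electron; each sp² =N– keeps its lone pair in-plane and puts one electron into the π system); the conjugation is uninterrupted.
π-electron count: 3 × 2 = 6 from the 3 double-bond units.

6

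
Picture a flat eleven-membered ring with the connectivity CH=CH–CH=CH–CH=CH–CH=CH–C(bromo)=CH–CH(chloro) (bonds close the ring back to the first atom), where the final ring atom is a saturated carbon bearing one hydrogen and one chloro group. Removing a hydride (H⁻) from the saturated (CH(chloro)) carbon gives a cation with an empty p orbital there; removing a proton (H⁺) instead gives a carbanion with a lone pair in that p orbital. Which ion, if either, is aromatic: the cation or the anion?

The cation

In either ion the ring is fully conjugated: every atom, including the new sp² carbon, supplies a p orbital.
Cation: 5 × 2 + 0 = 10 π electrons → 4(2)+2, aromatic.
Anion: 5 × 2 + 2 = 12 π electrons → 4(3), antiaromatic.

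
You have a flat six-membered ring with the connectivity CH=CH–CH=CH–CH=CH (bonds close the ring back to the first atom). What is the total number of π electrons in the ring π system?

6

Every ring atom contributes a p orbital perpendicular to the ring (each doubly-bonded ring atom is sp² with one p-orbital electron), so the π system is cyclic and fully conjugated.
π-electron count: 3 × 2 = 6 from the 3 double-bond units.
This is benzene.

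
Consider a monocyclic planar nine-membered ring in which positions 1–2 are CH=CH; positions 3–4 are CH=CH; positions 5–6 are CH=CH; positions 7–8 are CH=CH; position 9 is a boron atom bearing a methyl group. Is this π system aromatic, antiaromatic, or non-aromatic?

Antiaromatic

Every ring atom contributes a p orbital perpendicular to the ring (each doubly-bonded ring atom is sp² with one p-orbital electron; the boron has an empty p orbital), so the π system is cyclic and fully conjugated.
Tallying contributions gives 4 × 2 = 8 from the double-bond units + 0 from the B(methyl) atom = 8.
8 is a 4n count (n = 2), so the planar conjugated ring is antiaromatic.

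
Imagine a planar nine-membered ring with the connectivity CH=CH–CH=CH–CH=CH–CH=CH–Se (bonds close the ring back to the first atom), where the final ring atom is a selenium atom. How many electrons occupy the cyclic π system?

Every ring atom contributes a p orbital perpendicular to the ring (each doubly-bonded ring atom is sp² with one p-orbital electron; the selenium donates one lone pair from its p orbital), so the π system is cyclic and fully conjugated.
Tallying contributions gives 4 × 2 = 8 from the double-bond units + 2 from the Se atom = 10.

10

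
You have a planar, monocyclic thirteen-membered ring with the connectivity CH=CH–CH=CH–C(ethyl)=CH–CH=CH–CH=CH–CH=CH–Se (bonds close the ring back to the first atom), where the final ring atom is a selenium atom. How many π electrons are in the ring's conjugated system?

Check conjugation: the double-bond atoms are sp², each contributing one p electron; the selenium donates one lone pair from its p orbital — every position has a p orbital, so the cyclic π system is continuous.
Counting π electrons: 6 × 2 = 12 from the double-bond units + 2 from the Se atom = 14.

14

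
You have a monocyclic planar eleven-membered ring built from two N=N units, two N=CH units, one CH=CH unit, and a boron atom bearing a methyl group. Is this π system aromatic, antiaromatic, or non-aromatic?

All ring atoms are sp² and supply a p orbital to the ring (each doubly-bonded ring atom is sp² with one p-orbital electron; the doubly-bonded nitrogens are pyridine-type — their lone pairs lie in the ring plane, leaving one electron in the p orbital; the boron has an empty p orbital); the conjugation is uninterrupted.
Counting π electrons: 5 × 2 = 10 from the double-bond units + 0 from the B(methyl) atom = 10.
That gives a 4n+2 count (10, n = 2).

Aromatic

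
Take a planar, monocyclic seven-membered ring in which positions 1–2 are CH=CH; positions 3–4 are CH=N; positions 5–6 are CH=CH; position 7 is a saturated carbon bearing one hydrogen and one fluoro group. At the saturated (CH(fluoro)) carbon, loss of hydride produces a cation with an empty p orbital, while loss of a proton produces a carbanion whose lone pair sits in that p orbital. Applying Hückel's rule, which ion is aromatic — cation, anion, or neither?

Once that carbon is sp², every ring atom has a p orbital and both ions are fully conjugated.
Cation: 3 × 2 + 0 = 6 π electrons → 4(1)+2, aromatic.
Anion: 3 × 2 + 2 = 8 π electrons → 4(2), antiaromatic.

The cation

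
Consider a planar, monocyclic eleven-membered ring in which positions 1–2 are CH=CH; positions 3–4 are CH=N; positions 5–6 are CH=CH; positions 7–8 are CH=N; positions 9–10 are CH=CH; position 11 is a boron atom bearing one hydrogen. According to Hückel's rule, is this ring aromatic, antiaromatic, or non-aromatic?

The p orbitals form a continuous loop: every atom in a ring double bond is sp² and brings one electron to the p orbital; each =N– nitrogen is pyridine-type (lone pair in the sp² plane, one electron in the p orbital); the boron has an empty p orbital. The ring is fully conjugated.
π-electron count: 5 × 2 = 10 from the double-bond units + 0 from the BH atom = 10.
That gives a 4n+2 count (10, n = 2).

Aromatic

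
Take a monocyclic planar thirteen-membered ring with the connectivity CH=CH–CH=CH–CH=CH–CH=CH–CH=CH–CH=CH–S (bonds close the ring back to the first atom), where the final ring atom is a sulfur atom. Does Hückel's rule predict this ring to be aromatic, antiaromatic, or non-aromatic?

All ring atoms are sp² and supply a p orbital to the ring (every atom in a ring double bond is sp² and brings one electron to the p orbital; the sulfur donates one lone pair from its p orbital); the conjugation is uninterrupted.
Counting π electrons: 6 × 2 = 12 from the double-bond units + 2 from the S atom = 14.
That gives a 4n+2 count (14, n = 3).

Aromatic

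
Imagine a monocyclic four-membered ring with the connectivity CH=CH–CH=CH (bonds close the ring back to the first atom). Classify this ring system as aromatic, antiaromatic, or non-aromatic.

Check conjugation: the double-bond atoms are sp², each contributing one p electron — every position has a p orbital, so the cyclic π system is continuous.
Tallying contributions gives 2 × 2 = 4 from the 2 double-bond units.
A 4n π count (4, n = 1) in a planar conjugated ring means antiaromatic.
(The species described is cyclobutadiene.)

Antiaromatic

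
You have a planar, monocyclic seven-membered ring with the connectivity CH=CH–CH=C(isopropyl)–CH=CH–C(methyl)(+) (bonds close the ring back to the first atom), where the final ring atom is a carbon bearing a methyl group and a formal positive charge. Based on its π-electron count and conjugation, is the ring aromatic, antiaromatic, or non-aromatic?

Every ring atom contributes a p orbital perpendicular to the ring (the double-bond atoms are sp², each contributing one p electron; the carbocation has an empty p orbital), so the π system is cyclic and fully conjugated.
Counting π electrons: 3 × 2 = 6 from the double-bond units + 0 from the C(methyl)(+) atom = 6.
That gives a 4n+2 count (6, n = 1).

Aromatic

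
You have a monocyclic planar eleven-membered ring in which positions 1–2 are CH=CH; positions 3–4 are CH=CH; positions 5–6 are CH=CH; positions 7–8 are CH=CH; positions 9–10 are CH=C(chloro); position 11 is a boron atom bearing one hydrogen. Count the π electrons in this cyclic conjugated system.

Every ring atom contributes a p orbital perpendicular to the ring (the double-bond atoms are sp², each contributing one p electron; the boron has an empty p orbital), so the π system is cyclic and fully conjugated.
Counting π electrons: 5 × 2 = 10 from the double-bond units + 0 from the BH atom = 10.

10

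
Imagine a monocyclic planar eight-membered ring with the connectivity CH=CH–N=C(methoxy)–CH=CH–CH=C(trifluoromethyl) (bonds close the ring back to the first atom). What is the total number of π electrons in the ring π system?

All ring atoms are sp² and supply a p orbital to the ring (the double-bond atoms are sp², each contributing one p electron; the doubly-bonded nitrogens are pyridine-type — their lone pairs lie in the ring plane, leaving one electron in the p orbital); the conjugation is uninterrupted.
Counting π electrons: 4 × 2 = 8 from the 4 double-bond units.

8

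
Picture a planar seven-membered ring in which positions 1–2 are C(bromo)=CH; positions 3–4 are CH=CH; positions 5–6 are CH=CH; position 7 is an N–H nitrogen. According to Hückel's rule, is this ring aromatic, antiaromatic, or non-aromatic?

Every ring atom contributes a p orbital perpendicular to the ring (each doubly-bonded ring atom is sp² with one p-orbital electron; the pyrrole-type nitrogen donates its lone pair from the p orbital), so the π system is cyclic and fully conjugated.
Counting π electrons: 3 × 2 = 6 from the double-bond units + 2 from the NH atom = 8.
8 = 4(2); a planar, fully conjugated 4n system is antiaromatic.

Antiaromatic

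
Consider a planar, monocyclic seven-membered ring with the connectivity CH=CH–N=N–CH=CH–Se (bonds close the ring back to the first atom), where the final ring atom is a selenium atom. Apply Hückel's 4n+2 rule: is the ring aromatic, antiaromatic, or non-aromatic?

Antiaromatic

Every ring atom contributes a p orbital perpendicular to the ring (every atom in a ring double bond is sp² and brings one electron to the p orbital; each =N– nitrogen is pyridine-type (lone pair in the sp² plane, one electron in the p orbital); the selenium donates one lone pair from its p orbital), so the π system is cyclic and fully conjugated.
Counting π electrons: 3 × 2 = 6 from the double-bond units + 2 from the Se atom = 8.
8 is a 4n count (n = 2), so the planar conjugated ring is antiaromatic.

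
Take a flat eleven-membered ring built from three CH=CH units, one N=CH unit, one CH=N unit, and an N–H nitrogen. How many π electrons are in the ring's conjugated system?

12

The p orbitals form a continuous loop: the double-bond atoms are sp², each contributing one p electron; each =N– nitrogen is pyridine-type (lone pair in the sp² plane, one electron in the p orbital); the pyrrole-type nitrogen donates its lone pair from the p orbital. The ring is fully conjugated.
Adding the contributions, 5 × 2 = 10 from the double-bond units + 2 from the NH atom = 12.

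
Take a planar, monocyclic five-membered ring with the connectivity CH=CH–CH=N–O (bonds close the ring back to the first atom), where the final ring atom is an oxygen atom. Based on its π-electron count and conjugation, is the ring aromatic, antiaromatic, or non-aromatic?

Aromatic

Every ring atom contributes a p orbital perpendicular to the ring (each doubly-bonded ring atom is sp² with one p-orbital electron; each =N– nitrogen is pyridine-type (lone pair in the sp² plane, one electron in the p orbital); the oxygen donates one lone pair from its p orbital), so the π system is cyclic and fully conjugated.
π-electron count: 2 × 2 = 4 from the double-bond units + 2 from the O atom = 6.
6 = 4(1) + 2, which satisfies Hückel's 4n+2 rule.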